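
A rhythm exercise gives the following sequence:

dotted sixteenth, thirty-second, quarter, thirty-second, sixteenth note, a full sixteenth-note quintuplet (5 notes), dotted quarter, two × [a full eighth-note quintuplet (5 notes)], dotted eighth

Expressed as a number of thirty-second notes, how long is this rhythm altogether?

In thirty-second notes: dotted sixteenth = 3; thirty-second = 1; quarter = 8; thirty-second = 1; sixteenth note = 2; a full sixteenth-note quintuplet (5 notes) (five quintuplet sixteenths span one quarter) = 8; dotted quarter = 12; a full eighth-note quintuplet (5 notes) (five quintuplet eighths span one half) = 16; a full eighth-note quintuplet (5 notes) (five quintuplet eighths span one half) = 16; dotted eighth = 6.
Sum: 3 + 1 + 8 + 1 + 2 + 8 + 12 + 16 + 16 + 6 = 73 thirty-second notes.

73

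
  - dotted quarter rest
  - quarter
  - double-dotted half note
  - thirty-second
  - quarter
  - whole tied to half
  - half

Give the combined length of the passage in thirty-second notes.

In thirty-second notes: dotted quarter rest = 12; quarter = 8; double-dotted half note = 28; thirty-second = 1; quarter = 8; whole tied to half (whole + half) = 48; half = 16.
Altogether 12 + 8 + 28 + 1 + 8 + 48 + 16 = 121 thirty-second notes.

121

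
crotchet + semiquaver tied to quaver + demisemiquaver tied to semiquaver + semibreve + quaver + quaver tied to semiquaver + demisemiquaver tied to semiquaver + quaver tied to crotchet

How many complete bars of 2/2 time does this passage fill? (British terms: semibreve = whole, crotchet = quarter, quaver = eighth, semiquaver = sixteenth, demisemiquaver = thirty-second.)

One bar of 2/2 = 32 thirty-second notes.
Working in thirty-second notes: crotchet = 8; semiquaver tied to quaver (semiquaver + quaver) = 6; demisemiquaver tied to semiquaver (demisemiquaver + semiquaver) = 3; semibreve = 32; quaver = 4; quaver tied to semiquaver (quaver + semiquaver) = 6; demisemiquaver tied to semiquaver (demisemiquaver + semiquaver) = 3; quaver tied to crotchet (quaver + crotchet) = 12.
Adding: 8 + 6 + 3 + 32 + 4 + 6 + 3 + 12 = 74.
74 ÷ 32 = 2 complete bars with 10 left over.

2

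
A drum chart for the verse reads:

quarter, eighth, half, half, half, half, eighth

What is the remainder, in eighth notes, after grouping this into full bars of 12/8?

One bar of 12/8 = 12 eighth notes.
Each duration in eighth notes: quarter = 2; eighth = 1; half = 4; half = 4; half = 4; half = 4; eighth = 1.
Total: 2 + 1 + 4 + 4 + 4 + 4 + 1 = 20.
20 ÷ 12 = 1 complete bar with 8 eighth notes remaining.

8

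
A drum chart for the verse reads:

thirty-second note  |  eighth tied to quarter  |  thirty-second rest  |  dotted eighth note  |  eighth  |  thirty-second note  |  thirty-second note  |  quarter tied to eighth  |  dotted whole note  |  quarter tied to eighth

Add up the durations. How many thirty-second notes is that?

Express everything in thirty-second notes: thirty-second note = 1; eighth tied to quarter (eighth + quarter) = 12; thirty-second rest = 1; dotted eighth note = 6; eighth = 4; thirty-second note = 1; thirty-second note = 1; quarter tied to eighth (quarter + eighth) = 12; dotted whole note = 48; quarter tied to eighth (quarter + eighth) = 12.
Sum: 1 + 12 + 1 + 6 + 4 + 1 + 1 + 12 + 48 + 12 = 98 thirty-second notes.

98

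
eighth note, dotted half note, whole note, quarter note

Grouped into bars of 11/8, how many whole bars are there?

One bar of 11/8 = 11 eighth notes.
In eighth notes: eighth note = 1; dotted half note = 6; whole note = 8; quarter note = 2.
Adding: 1 + 6 + 8 + 2 = 17.
17 ÷ 11 = 1 complete bar with 6 left over.

1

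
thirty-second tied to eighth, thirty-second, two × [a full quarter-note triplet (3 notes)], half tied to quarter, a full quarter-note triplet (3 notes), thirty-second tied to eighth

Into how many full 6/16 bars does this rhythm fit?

6

One bar of 6/16 = 12 thirty-second notes.
Express everything in thirty-second notes: thirty-second tied to eighth (thirty-second + eighth) = 5; thirty-second = 1; a full quarter-note triplet (3 notes) (three triplet quarters span one half) = 16; a full quarter-note triplet (3 notes) (three triplet quarters span one half) = 16; half tied to quarter (half + quarter) = 24; a full quarter-note triplet (3 notes) (three triplet quarters span one half) = 16; thirty-second tied to eighth (thirty-second + eighth) = 5.
Sum: 5 + 1 + 16 + 16 + 24 + 16 + 5 = 83.
83 ÷ 12 = 6 complete bars with 11 left over.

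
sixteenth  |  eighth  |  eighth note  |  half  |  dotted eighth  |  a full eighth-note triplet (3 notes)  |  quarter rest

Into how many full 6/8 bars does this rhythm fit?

One bar of 6/8 = 12 sixteenth notes.
Express everything in sixteenth notes: sixteenth = 1; eighth = 2; eighth note = 2; half = 8; dotted eighth = 3; a full eighth-note triplet (3 notes) (three triplet eighths span one quarter) = 4; quarter rest = 4.
Altogether 1 + 2 + 2 + 8 + 3 + 4 + 4 = 24.
24 ÷ 12 = 2 complete bars with 0 left over.

2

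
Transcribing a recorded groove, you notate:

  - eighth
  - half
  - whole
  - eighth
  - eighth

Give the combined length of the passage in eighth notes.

Each duration in eighth notes: eighth = 1; half = 4; whole = 8; eighth = 1; eighth = 1.
Adding: 1 + 4 + 8 + 1 + 1 = 15 eighth notes.

15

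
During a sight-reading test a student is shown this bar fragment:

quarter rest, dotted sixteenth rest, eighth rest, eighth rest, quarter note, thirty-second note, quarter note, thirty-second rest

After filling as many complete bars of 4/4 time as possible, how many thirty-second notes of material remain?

One bar of 4/4 = 32 thirty-second notes.
Convert each value to thirty-second notes: quarter rest = 8; dotted sixteenth rest = 3; eighth rest = 4; eighth rest = 4; quarter note = 8; thirty-second note = 1; quarter note = 8; thirty-second rest = 1.
Sum: 8 + 3 + 4 + 4 + 8 + 1 + 8 + 1 = 37.
37 ÷ 32 = 1 complete bar with 5 thirty-second notes remaining.

5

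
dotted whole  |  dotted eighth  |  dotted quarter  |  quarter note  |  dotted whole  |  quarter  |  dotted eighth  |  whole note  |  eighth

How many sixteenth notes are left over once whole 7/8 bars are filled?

One bar of 7/8 = 14 sixteenth notes.
Express everything in sixteenth notes: dotted whole = 24; dotted eighth = 3; dotted quarter = 6; quarter note = 4; dotted whole = 24; quarter = 4; dotted eighth = 3; whole note = 16; eighth = 2.
Altogether 24 + 3 + 6 + 4 + 24 + 4 + 3 + 16 + 2 = 86.
86 ÷ 14 = 6 complete bars with 2 sixteenth notes remaining.

2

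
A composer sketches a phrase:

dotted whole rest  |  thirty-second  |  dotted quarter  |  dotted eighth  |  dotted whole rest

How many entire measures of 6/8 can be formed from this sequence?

4

One bar of 6/8 = 24 thirty-second notes.
Express everything in thirty-second notes: dotted whole rest = 48; thirty-second = 1; dotted quarter = 12; dotted eighth = 6; dotted whole rest = 48.
Total: 48 + 1 + 12 + 6 + 48 = 115.
115 ÷ 24 = 4 complete bars with 19 left over.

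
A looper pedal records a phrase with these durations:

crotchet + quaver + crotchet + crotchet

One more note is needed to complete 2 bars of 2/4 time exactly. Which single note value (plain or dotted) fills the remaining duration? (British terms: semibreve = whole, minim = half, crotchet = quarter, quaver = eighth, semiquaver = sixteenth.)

eighth note

2 bars of 2/4 = 8 eighth notes.
Convert each value to eighth notes: crotchet = 2; quaver = 1; crotchet = 2; crotchet = 2.
Adding: 2 + 1 + 2 + 2 = 7.
Remaining: 8 − 7 = 1 eighth note, which is a eighth note.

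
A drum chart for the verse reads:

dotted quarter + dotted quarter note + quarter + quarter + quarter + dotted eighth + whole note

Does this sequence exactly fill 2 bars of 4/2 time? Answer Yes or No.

One bar of 4/2 = 32 sixteenth notes, so 2 bars = 64.
In sixteenth notes: dotted quarter = 6; dotted quarter note = 6; quarter = 4; quarter = 4; quarter = 4; dotted eighth = 3; whole note = 16.
Adding: 6 + 6 + 4 + 4 + 4 + 3 + 16 = 43.
43 falls short of 64, so the answer is No.

No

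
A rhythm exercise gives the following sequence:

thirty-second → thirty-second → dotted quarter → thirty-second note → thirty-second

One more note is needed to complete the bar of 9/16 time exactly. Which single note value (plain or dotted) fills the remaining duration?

sixteenth note

The bar of 9/16 = 18 thirty-second notes.
In thirty-second notes: thirty-second = 1; thirty-second = 1; dotted quarter = 12; thirty-second note = 1; thirty-second = 1.
Altogether 1 + 1 + 12 + 1 + 1 = 16.
Remaining: 18 − 16 = 2 thirty-second notes, which is a sixteenth note.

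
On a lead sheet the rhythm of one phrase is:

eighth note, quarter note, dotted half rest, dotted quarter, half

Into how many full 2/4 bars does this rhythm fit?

One bar of 2/4 = 4 eighth notes.
Express everything in eighth notes: eighth note = 1; quarter note = 2; dotted half rest = 6; dotted quarter = 3; half = 4.
Sum: 1 + 2 + 6 + 3 + 4 = 16.
16 ÷ 4 = 4 complete bars with 0 left over.

4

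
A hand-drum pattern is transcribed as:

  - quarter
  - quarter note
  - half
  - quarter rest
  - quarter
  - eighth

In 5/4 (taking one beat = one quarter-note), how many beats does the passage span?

One quarter-note beat = 2 eighth notes.
Express everything in eighth notes: quarter = 2; quarter note = 2; half = 4; quarter rest = 2; quarter = 2; eighth = 1.
Total: 2 + 2 + 4 + 2 + 2 + 1 = 13.
13 ÷ 2 = 6.5 beats.

6.5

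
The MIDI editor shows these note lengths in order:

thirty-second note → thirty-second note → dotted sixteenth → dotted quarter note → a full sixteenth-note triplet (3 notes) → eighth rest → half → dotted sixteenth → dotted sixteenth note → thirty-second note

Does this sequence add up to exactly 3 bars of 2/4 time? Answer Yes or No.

Yes

One bar of 2/4 = 16 thirty-second notes, so 3 bars = 48.
Each duration in thirty-second notes: thirty-second note = 1; thirty-second note = 1; dotted sixteenth = 3; dotted quarter note = 12; a full sixteenth-note triplet (3 notes) (three triplet sixteenths span one eighth) = 4; eighth rest = 4; half = 16; dotted sixteenth = 3; dotted sixteenth note = 3; thirty-second note = 1.
Total: 1 + 1 + 3 + 12 + 4 + 4 + 16 + 3 + 3 + 1 = 48.
48 equals 48, so the answer is Yes.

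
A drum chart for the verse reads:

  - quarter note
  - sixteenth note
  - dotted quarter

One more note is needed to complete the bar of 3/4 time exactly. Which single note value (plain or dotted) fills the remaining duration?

sixteenth note

The bar of 3/4 = 12 sixteenth notes.
Working in sixteenth notes: quarter note = 4; sixteenth note = 1; dotted quarter = 6.
Adding: 4 + 1 + 6 = 11.
Remaining: 12 − 11 = 1 sixteenth note, which is a sixteenth note.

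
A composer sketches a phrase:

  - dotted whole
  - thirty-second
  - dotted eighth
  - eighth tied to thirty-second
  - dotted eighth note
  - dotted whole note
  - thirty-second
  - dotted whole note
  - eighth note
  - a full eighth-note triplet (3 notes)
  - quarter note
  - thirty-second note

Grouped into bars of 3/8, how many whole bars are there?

One bar of 3/8 = 12 thirty-second notes.
Convert each value to thirty-second notes: dotted whole = 48; thirty-second = 1; dotted eighth = 6; eighth tied to thirty-second (eighth + thirty-second) = 5; dotted eighth note = 6; dotted whole note = 48; thirty-second = 1; dotted whole note = 48; eighth note = 4; a full eighth-note triplet (3 notes) (three triplet eighths span one quarter) = 8; quarter note = 8; thirty-second note = 1.
Total: 48 + 1 + 6 + 5 + 6 + 48 + 1 + 48 + 4 + 8 + 8 + 1 = 184.
184 ÷ 12 = 15 complete bars with 4 left over.

15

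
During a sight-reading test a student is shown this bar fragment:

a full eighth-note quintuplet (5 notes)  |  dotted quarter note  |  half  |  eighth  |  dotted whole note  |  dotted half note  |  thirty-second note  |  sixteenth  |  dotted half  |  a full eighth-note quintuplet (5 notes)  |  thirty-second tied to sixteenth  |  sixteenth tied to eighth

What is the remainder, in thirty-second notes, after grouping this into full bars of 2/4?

12

One bar of 2/4 = 16 thirty-second notes.
Convert each value to thirty-second notes: a full eighth-note quintuplet (5 notes) (five quintuplet eighths span one half) = 16; dotted quarter note = 12; half = 16; eighth = 4; dotted whole note = 48; dotted half note = 24; thirty-second note = 1; sixteenth = 2; dotted half = 24; a full eighth-note quintuplet (5 notes) (five quintuplet eighths span one half) = 16; thirty-second tied to sixteenth (thirty-second + sixteenth) = 3; sixteenth tied to eighth (sixteenth + eighth) = 6.
Adding: 16 + 12 + 16 + 4 + 48 + 24 + 1 + 2 + 24 + 16 + 3 + 6 = 172.
172 ÷ 16 = 10 complete bars with 12 thirty-second notes remaining.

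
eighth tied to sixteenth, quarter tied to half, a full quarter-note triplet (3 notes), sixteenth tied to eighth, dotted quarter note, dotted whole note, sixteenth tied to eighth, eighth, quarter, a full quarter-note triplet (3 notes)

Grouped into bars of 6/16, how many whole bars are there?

One bar of 6/16 = 6 sixteenth notes.
Each duration in sixteenth notes: eighth tied to sixteenth (eighth + sixteenth) = 3; quarter tied to half (quarter + half) = 12; a full quarter-note triplet (3 notes) (three triplet quarters span one half) = 8; sixteenth tied to eighth (sixteenth + eighth) = 3; dotted quarter note = 6; dotted whole note = 24; sixteenth tied to eighth (sixteenth + eighth) = 3; eighth = 2; quarter = 4; a full quarter-note triplet (3 notes) (three triplet quarters span one half) = 8.
Adding: 3 + 12 + 8 + 3 + 6 + 24 + 3 + 2 + 4 + 8 = 73.
73 ÷ 6 = 12 complete bars with 1 left over.

12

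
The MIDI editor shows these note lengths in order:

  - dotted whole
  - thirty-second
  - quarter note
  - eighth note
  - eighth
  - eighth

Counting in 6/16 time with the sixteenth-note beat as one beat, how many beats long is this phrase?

One sixteenth-note beat = 2 thirty-second notes.
Convert each value to thirty-second notes: dotted whole = 48; thirty-second = 1; quarter note = 8; eighth note = 4; eighth = 4; eighth = 4.
Adding: 48 + 1 + 8 + 4 + 4 + 4 = 69.
69 ÷ 2 = 34.5 beats.

34.5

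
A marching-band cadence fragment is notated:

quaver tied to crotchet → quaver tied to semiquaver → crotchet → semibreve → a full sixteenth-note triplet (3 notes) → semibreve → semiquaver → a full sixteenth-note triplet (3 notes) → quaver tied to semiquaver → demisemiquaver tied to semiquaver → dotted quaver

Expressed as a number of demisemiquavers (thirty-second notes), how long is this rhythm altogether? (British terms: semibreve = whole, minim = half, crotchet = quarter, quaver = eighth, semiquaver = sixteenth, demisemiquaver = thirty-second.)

Convert each value to thirty-second notes: quaver tied to crotchet (quaver + crotchet) = 12; quaver tied to semiquaver (quaver + semiquaver) = 6; crotchet = 8; semibreve = 32; a full sixteenth-note triplet (3 notes) (three triplet sixteenths span one eighth) = 4; semibreve = 32; semiquaver = 2; a full sixteenth-note triplet (3 notes) (three triplet sixteenths span one eighth) = 4; quaver tied to semiquaver (quaver + semiquaver) = 6; demisemiquaver tied to semiquaver (demisemiquaver + semiquaver) = 3; dotted quaver = 6.
Adding: 12 + 6 + 8 + 32 + 4 + 32 + 2 + 4 + 6 + 3 + 6 = 115 thirty-second notes.

115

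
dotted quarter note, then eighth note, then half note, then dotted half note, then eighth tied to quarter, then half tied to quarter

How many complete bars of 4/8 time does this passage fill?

One bar of 4/8 = 4 eighth notes.
Convert each value to eighth notes: dotted quarter note = 3; eighth note = 1; half note = 4; dotted half note = 6; eighth tied to quarter (eighth + quarter) = 3; half tied to quarter (half + quarter) = 6.
Adding: 3 + 1 + 4 + 6 + 3 + 6 = 23.
23 ÷ 4 = 5 complete bars with 3 left over.

5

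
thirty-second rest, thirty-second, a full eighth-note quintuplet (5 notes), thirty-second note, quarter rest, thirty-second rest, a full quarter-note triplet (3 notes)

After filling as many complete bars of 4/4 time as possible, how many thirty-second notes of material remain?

12

One bar of 4/4 = 32 thirty-second notes.
In thirty-second notes: thirty-second rest = 1; thirty-second = 1; a full eighth-note quintuplet (5 notes) (five quintuplet eighths span one half) = 16; thirty-second note = 1; quarter rest = 8; thirty-second rest = 1; a full quarter-note triplet (3 notes) (three triplet quarters span one half) = 16.
Adding: 1 + 1 + 16 + 1 + 8 + 1 + 16 = 44.
44 ÷ 32 = 1 complete bar with 12 thirty-second notes remaining.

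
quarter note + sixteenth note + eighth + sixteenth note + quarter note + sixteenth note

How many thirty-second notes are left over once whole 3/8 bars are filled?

2

One bar of 3/8 = 6 sixteenth notes.
Working in sixteenth notes: quarter note = 4; sixteenth note = 1; eighth = 2; sixteenth note = 1; quarter note = 4; sixteenth note = 1.
Adding: 4 + 1 + 2 + 1 + 4 + 1 = 13.
13 ÷ 6 = 2 complete bars with 1 sixteenth note remaining = 2 thirty-second notes.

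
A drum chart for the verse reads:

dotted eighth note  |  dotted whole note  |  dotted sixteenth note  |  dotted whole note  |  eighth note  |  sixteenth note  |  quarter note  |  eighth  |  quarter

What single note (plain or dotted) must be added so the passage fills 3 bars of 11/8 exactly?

3 bars of 11/8 = 132 thirty-second notes.
Working in thirty-second notes: dotted eighth note = 6; dotted whole note = 48; dotted sixteenth note = 3; dotted whole note = 48; eighth note = 4; sixteenth note = 2; quarter note = 8; eighth = 4; quarter = 8.
Adding: 6 + 48 + 3 + 48 + 4 + 2 + 8 + 4 + 8 = 131.
Remaining: 132 − 131 = 1 thirty-second note, which is a thirty-second note.

thirty-second note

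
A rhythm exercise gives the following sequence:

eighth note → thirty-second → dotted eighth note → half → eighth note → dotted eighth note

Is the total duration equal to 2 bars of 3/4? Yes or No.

One bar of 3/4 = 24 thirty-second notes, so 2 bars = 48.
Working in thirty-second notes: eighth note = 4; thirty-second = 1; dotted eighth note = 6; half = 16; eighth note = 4; dotted eighth note = 6.
Adding: 4 + 1 + 6 + 16 + 4 + 6 = 37.
37 falls short of 48, so the answer is No.

No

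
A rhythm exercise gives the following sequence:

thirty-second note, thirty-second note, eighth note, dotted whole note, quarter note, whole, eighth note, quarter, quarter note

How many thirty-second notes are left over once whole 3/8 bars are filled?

One bar of 3/8 = 12 thirty-second notes.
In thirty-second notes: thirty-second note = 1; thirty-second note = 1; eighth note = 4; dotted whole note = 48; quarter note = 8; whole = 32; eighth note = 4; quarter = 8; quarter note = 8.
Total: 1 + 1 + 4 + 48 + 8 + 32 + 4 + 8 + 8 = 114.
114 ÷ 12 = 9 complete bars with 6 thirty-second notes remaining.

6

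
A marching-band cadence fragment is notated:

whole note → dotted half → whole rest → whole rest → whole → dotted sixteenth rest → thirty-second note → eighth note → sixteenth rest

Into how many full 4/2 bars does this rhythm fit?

One bar of 4/2 = 64 thirty-second notes.
Each duration in thirty-second notes: whole note = 32; dotted half = 24; whole rest = 32; whole rest = 32; whole = 32; dotted sixteenth rest = 3; thirty-second note = 1; eighth note = 4; sixteenth rest = 2.
Total: 32 + 24 + 32 + 32 + 32 + 3 + 1 + 4 + 2 = 162.
162 ÷ 64 = 2 complete bars with 34 left over.

2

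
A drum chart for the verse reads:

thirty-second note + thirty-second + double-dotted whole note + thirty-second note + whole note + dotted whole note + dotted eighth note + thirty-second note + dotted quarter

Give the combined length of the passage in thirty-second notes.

158

Working in thirty-second notes: thirty-second note = 1; thirty-second = 1; double-dotted whole note = 56; thirty-second note = 1; whole note = 32; dotted whole note = 48; dotted eighth note = 6; thirty-second note = 1; dotted quarter = 12.
Altogether 1 + 1 + 56 + 1 + 32 + 48 + 6 + 1 + 12 = 158 thirty-second notes.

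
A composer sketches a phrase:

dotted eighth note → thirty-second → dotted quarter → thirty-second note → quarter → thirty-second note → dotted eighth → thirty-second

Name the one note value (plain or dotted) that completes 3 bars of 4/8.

3 bars of 4/8 = 48 thirty-second notes.
Express everything in thirty-second notes: dotted eighth note = 6; thirty-second = 1; dotted quarter = 12; thirty-second note = 1; quarter = 8; thirty-second note = 1; dotted eighth = 6; thirty-second = 1.
Adding: 6 + 1 + 12 + 1 + 8 + 1 + 6 + 1 = 36.
Remaining: 48 − 36 = 12 thirty-second notes, which is a dotted quarter note.

dotted quarter note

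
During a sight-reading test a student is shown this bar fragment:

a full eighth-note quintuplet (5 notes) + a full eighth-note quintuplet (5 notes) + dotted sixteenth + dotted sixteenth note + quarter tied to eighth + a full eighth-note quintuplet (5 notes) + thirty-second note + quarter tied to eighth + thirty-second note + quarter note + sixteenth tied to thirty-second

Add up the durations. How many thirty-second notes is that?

91

Express everything in thirty-second notes: a full eighth-note quintuplet (5 notes) (five quintuplet eighths span one half) = 16; a full eighth-note quintuplet (5 notes) (five quintuplet eighths span one half) = 16; dotted sixteenth = 3; dotted sixteenth note = 3; quarter tied to eighth (quarter + eighth) = 12; a full eighth-note quintuplet (5 notes) (five quintuplet eighths span one half) = 16; thirty-second note = 1; quarter tied to eighth (quarter + eighth) = 12; thirty-second note = 1; quarter note = 8; sixteenth tied to thirty-second (sixteenth + thirty-second) = 3.
Sum: 16 + 16 + 3 + 3 + 12 + 16 + 1 + 12 + 1 + 8 + 3 = 91 thirty-second notes.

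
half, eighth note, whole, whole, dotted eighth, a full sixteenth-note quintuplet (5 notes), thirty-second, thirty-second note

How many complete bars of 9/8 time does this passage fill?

One bar of 9/8 = 36 thirty-second notes.
Convert each value to thirty-second notes: half = 16; eighth note = 4; whole = 32; whole = 32; dotted eighth = 6; a full sixteenth-note quintuplet (5 notes) (five quintuplet sixteenths span one quarter) = 8; thirty-second = 1; thirty-second note = 1.
Adding: 16 + 4 + 32 + 32 + 6 + 8 + 1 + 1 = 100.
100 ÷ 36 = 2 complete bars with 28 left over.

2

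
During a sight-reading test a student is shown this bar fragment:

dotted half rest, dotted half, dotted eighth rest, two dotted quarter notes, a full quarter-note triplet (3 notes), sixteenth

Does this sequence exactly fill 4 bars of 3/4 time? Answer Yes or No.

One bar of 3/4 = 12 sixteenth notes, so 4 bars = 48.
Each duration in sixteenth notes: dotted half rest = 12; dotted half = 12; dotted eighth rest = 3; dotted quarter note = 6; dotted quarter note = 6; a full quarter-note triplet (3 notes) (three triplet quarters span one half) = 8; sixteenth = 1.
Total: 12 + 12 + 3 + 6 + 6 + 8 + 1 = 48.
48 equals 48, so the answer is Yes.

Yes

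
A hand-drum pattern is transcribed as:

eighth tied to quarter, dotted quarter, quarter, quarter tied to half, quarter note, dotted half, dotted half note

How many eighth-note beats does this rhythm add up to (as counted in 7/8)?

28

One eighth-note beat = 2 sixteenth notes.
Express everything in sixteenth notes: eighth tied to quarter (eighth + quarter) = 6; dotted quarter = 6; quarter = 4; quarter tied to half (quarter + half) = 12; quarter note = 4; dotted half = 12; dotted half note = 12.
Sum: 6 + 6 + 4 + 12 + 4 + 12 + 12 = 56.
56 ÷ 2 = 28 beats.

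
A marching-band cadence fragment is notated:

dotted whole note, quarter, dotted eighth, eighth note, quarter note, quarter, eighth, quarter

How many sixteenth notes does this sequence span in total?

Each duration in sixteenth notes: dotted whole note = 24; quarter = 4; dotted eighth = 3; eighth note = 2; quarter note = 4; quarter = 4; eighth = 2; quarter = 4.
Sum: 24 + 4 + 3 + 2 + 4 + 4 + 2 + 4 = 47 sixteenth notes.

47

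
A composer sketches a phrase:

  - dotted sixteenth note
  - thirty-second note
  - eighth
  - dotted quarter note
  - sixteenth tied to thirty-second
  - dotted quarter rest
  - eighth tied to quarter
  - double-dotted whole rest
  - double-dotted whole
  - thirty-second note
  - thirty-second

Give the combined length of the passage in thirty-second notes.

161

Working in thirty-second notes: dotted sixteenth note = 3; thirty-second note = 1; eighth = 4; dotted quarter note = 12; sixteenth tied to thirty-second (sixteenth + thirty-second) = 3; dotted quarter rest = 12; eighth tied to quarter (eighth + quarter) = 12; double-dotted whole rest = 56; double-dotted whole = 56; thirty-second note = 1; thirty-second = 1.
Adding: 3 + 1 + 4 + 12 + 3 + 12 + 12 + 56 + 56 + 1 + 1 = 161 thirty-second notes.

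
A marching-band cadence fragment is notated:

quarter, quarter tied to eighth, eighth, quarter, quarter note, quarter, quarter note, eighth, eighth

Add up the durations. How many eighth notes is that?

16

Each duration in eighth notes: quarter = 2; quarter tied to eighth (quarter + eighth) = 3; eighth = 1; quarter = 2; quarter note = 2; quarter = 2; quarter note = 2; eighth = 1; eighth = 1.
Sum: 2 + 3 + 1 + 2 + 2 + 2 + 2 + 1 + 1 = 16 eighth notes.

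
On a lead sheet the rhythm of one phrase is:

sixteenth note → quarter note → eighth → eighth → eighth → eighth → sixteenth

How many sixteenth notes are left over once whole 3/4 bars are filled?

2

One bar of 3/4 = 12 sixteenth notes.
Working in sixteenth notes: sixteenth note = 1; quarter note = 4; eighth = 2; eighth = 2; eighth = 2; eighth = 2; sixteenth = 1.
Total: 1 + 4 + 2 + 2 + 2 + 2 + 1 = 14.
14 ÷ 12 = 1 complete bar with 2 sixteenth notes remaining.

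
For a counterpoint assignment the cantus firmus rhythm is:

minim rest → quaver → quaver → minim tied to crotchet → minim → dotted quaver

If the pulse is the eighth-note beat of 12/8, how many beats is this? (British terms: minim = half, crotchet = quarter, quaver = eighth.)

One eighth-note beat = 2 sixteenth notes.
In sixteenth notes: minim rest = 8; quaver = 2; quaver = 2; minim tied to crotchet (minim + crotchet) = 12; minim = 8; dotted quaver = 3.
Altogether 8 + 2 + 2 + 12 + 8 + 3 = 35.
35 ÷ 2 = 17.5 beats.

17.5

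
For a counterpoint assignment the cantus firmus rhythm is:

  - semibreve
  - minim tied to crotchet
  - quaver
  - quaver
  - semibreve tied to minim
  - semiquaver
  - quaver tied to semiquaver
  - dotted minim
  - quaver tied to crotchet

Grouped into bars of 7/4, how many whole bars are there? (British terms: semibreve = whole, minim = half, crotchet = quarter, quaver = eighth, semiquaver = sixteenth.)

One bar of 7/4 = 28 sixteenth notes.
Each duration in sixteenth notes: semibreve = 16; minim tied to crotchet (minim + crotchet) = 12; quaver = 2; quaver = 2; semibreve tied to minim (semibreve + minim) = 24; semiquaver = 1; quaver tied to semiquaver (quaver + semiquaver) = 3; dotted minim = 12; quaver tied to crotchet (quaver + crotchet) = 6.
Sum: 16 + 12 + 2 + 2 + 24 + 1 + 3 + 12 + 6 = 78.
78 ÷ 28 = 2 complete bars with 22 left over.

2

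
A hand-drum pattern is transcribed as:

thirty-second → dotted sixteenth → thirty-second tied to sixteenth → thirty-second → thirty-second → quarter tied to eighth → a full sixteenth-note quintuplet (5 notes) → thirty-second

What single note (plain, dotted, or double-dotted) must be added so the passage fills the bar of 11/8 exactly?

double-dotted quarter note

The bar of 11/8 = 44 thirty-second notes.
Working in thirty-second notes: thirty-second = 1; dotted sixteenth = 3; thirty-second tied to sixteenth (thirty-second + sixteenth) = 3; thirty-second = 1; thirty-second = 1; quarter tied to eighth (quarter + eighth) = 12; a full sixteenth-note quintuplet (5 notes) (five quintuplet sixteenths span one quarter) = 8; thirty-second = 1.
Altogether 1 + 3 + 3 + 1 + 1 + 12 + 8 + 1 = 30.
Remaining: 44 − 30 = 14 thirty-second notes, which is a double-dotted quarter note.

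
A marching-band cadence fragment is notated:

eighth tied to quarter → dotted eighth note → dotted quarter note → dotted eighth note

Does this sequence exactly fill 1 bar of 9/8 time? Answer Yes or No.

One bar of 9/8 = 18 sixteenth notes.
Each duration in sixteenth notes: eighth tied to quarter (eighth + quarter) = 6; dotted eighth note = 3; dotted quarter note = 6; dotted eighth note = 3.
Adding: 6 + 3 + 6 + 3 = 18.
18 equals 18, so the answer is Yes.

Yes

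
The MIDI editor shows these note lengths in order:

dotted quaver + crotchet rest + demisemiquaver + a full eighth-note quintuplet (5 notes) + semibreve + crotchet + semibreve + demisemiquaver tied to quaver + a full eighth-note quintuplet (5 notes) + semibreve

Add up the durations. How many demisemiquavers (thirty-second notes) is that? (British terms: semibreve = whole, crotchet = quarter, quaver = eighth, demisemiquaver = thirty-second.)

Working in thirty-second notes: dotted quaver = 6; crotchet rest = 8; demisemiquaver = 1; a full eighth-note quintuplet (5 notes) (five quintuplet eighths span one half) = 16; semibreve = 32; crotchet = 8; semibreve = 32; demisemiquaver tied to quaver (demisemiquaver + quaver) = 5; a full eighth-note quintuplet (5 notes) (five quintuplet eighths span one half) = 16; semibreve = 32.
Adding: 6 + 8 + 1 + 16 + 32 + 8 + 32 + 5 + 16 + 32 = 156 thirty-second notes.

156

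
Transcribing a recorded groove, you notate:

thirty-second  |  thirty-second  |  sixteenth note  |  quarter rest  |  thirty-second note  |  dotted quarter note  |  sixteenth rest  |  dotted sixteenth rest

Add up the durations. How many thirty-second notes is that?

Each duration in thirty-second notes: thirty-second = 1; thirty-second = 1; sixteenth note = 2; quarter rest = 8; thirty-second note = 1; dotted quarter note = 12; sixteenth rest = 2; dotted sixteenth rest = 3.
Adding: 1 + 1 + 2 + 8 + 1 + 12 + 2 + 3 = 30 thirty-second notes.

30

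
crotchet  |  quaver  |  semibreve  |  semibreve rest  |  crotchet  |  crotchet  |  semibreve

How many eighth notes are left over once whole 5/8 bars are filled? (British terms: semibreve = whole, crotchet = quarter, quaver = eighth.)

1

One bar of 5/8 = 5 eighth notes.
In eighth notes: crotchet = 2; quaver = 1; semibreve = 8; semibreve rest = 8; crotchet = 2; crotchet = 2; semibreve = 8.
Sum: 2 + 1 + 8 + 8 + 2 + 2 + 8 = 31.
31 ÷ 5 = 6 complete bars with 1 eighth note remaining.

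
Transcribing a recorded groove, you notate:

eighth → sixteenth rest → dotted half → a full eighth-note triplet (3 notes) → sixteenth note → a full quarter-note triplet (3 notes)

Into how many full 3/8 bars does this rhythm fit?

4

One bar of 3/8 = 6 sixteenth notes.
Each duration in sixteenth notes: eighth = 2; sixteenth rest = 1; dotted half = 12; a full eighth-note triplet (3 notes) (three triplet eighths span one quarter) = 4; sixteenth note = 1; a full quarter-note triplet (3 notes) (three triplet quarters span one half) = 8.
Adding: 2 + 1 + 12 + 4 + 1 + 8 = 28.
28 ÷ 6 = 4 complete bars with 4 left over.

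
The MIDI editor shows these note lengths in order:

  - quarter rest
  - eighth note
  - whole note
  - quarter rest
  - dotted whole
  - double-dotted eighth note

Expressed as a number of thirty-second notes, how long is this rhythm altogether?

107

Express everything in thirty-second notes: quarter rest = 8; eighth note = 4; whole note = 32; quarter rest = 8; dotted whole = 48; double-dotted eighth note = 7.
Sum: 8 + 4 + 32 + 8 + 48 + 7 = 107 thirty-second notes.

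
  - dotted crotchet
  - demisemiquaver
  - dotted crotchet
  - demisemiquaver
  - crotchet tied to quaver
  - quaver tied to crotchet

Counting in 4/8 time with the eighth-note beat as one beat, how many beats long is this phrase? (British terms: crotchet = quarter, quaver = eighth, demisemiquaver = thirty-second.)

One eighth-note beat = 4 thirty-second notes.
Working in thirty-second notes: dotted crotchet = 12; demisemiquaver = 1; dotted crotchet = 12; demisemiquaver = 1; crotchet tied to quaver (crotchet + quaver) = 12; quaver tied to crotchet (quaver + crotchet) = 12.
Adding: 12 + 1 + 12 + 1 + 12 + 12 = 50.
50 ÷ 4 = 12.5 beats.

12.5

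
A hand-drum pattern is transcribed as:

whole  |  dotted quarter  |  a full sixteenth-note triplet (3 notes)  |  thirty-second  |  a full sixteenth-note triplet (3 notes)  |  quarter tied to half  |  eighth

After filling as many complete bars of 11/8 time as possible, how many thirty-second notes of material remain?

One bar of 11/8 = 44 thirty-second notes.
Express everything in thirty-second notes: whole = 32; dotted quarter = 12; a full sixteenth-note triplet (3 notes) (three triplet sixteenths span one eighth) = 4; thirty-second = 1; a full sixteenth-note triplet (3 notes) (three triplet sixteenths span one eighth) = 4; quarter tied to half (quarter + half) = 24; eighth = 4.
Total: 32 + 12 + 4 + 1 + 4 + 24 + 4 = 81.
81 ÷ 44 = 1 complete bar with 37 thirty-second notes remaining.

37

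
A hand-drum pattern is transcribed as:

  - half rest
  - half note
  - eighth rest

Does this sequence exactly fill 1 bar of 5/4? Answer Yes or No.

One bar of 5/4 = 10 eighth notes.
Each duration in eighth notes: half rest = 4; half note = 4; eighth rest = 1.
Total: 4 + 4 + 1 = 9.
9 falls short of 10, so the answer is No.

No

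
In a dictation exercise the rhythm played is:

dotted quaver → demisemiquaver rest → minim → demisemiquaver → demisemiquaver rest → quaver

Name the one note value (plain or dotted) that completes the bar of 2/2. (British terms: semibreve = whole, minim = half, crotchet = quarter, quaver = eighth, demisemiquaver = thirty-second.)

dotted sixteenth note

The bar of 2/2 = 32 thirty-second notes.
Convert each value to thirty-second notes: dotted quaver = 6; demisemiquaver rest = 1; minim = 16; demisemiquaver = 1; demisemiquaver rest = 1; quaver = 4.
Altogether 6 + 1 + 16 + 1 + 1 + 4 = 29.
Remaining: 32 − 29 = 3 thirty-second notes, which is a dotted sixteenth note.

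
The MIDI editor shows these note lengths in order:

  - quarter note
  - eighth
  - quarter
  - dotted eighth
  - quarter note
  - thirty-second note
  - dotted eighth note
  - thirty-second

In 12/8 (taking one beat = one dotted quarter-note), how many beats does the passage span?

3.5

One dotted quarter-note beat = 12 thirty-second notes.
Express everything in thirty-second notes: quarter note = 8; eighth = 4; quarter = 8; dotted eighth = 6; quarter note = 8; thirty-second note = 1; dotted eighth note = 6; thirty-second = 1.
Sum: 8 + 4 + 8 + 6 + 8 + 1 + 6 + 1 = 42.
42 ÷ 12 = 3.5 beats.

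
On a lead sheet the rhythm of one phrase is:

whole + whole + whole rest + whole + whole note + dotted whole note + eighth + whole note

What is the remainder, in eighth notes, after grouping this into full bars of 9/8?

One bar of 9/8 = 9 eighth notes.
Each duration in eighth notes: whole = 8; whole = 8; whole rest = 8; whole = 8; whole note = 8; dotted whole note = 12; eighth = 1; whole note = 8.
Altogether 8 + 8 + 8 + 8 + 8 + 12 + 1 + 8 = 61.
61 ÷ 9 = 6 complete bars with 7 eighth notes remaining.

7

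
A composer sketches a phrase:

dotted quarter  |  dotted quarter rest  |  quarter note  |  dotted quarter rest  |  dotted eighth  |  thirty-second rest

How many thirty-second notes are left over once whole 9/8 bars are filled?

One bar of 9/8 = 36 thirty-second notes.
Convert each value to thirty-second notes: dotted quarter = 12; dotted quarter rest = 12; quarter note = 8; dotted quarter rest = 12; dotted eighth = 6; thirty-second rest = 1.
Altogether 12 + 12 + 8 + 12 + 6 + 1 = 51.
51 ÷ 36 = 1 complete bar with 15 thirty-second notes remaining.

15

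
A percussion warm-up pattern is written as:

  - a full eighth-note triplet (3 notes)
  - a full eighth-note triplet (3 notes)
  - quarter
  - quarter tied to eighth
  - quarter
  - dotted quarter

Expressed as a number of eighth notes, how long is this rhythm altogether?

Convert each value to eighth notes: a full eighth-note triplet (3 notes) (three triplet eighths span one quarter) = 2; a full eighth-note triplet (3 notes) (three triplet eighths span one quarter) = 2; quarter = 2; quarter tied to eighth (quarter + eighth) = 3; quarter = 2; dotted quarter = 3.
Adding: 2 + 2 + 2 + 3 + 2 + 3 = 14 eighth notes.

14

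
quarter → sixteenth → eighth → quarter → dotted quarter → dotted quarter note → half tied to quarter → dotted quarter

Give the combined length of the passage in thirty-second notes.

82

In thirty-second notes: quarter = 8; sixteenth = 2; eighth = 4; quarter = 8; dotted quarter = 12; dotted quarter note = 12; half tied to quarter (half + quarter) = 24; dotted quarter = 12.
Total: 8 + 2 + 4 + 8 + 12 + 12 + 24 + 12 = 82 thirty-second notes.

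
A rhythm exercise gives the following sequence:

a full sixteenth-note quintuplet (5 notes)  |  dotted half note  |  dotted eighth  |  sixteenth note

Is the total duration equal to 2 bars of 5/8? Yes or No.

Yes

One bar of 5/8 = 10 sixteenth notes, so 2 bars = 20.
Each duration in sixteenth notes: a full sixteenth-note quintuplet (5 notes) (five quintuplet sixteenths span one quarter) = 4; dotted half note = 12; dotted eighth = 3; sixteenth note = 1.
Adding: 4 + 12 + 3 + 1 = 20.
20 equals 20, so the answer is Yes.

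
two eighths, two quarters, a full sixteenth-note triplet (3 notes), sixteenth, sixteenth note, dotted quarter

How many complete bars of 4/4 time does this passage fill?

One bar of 4/4 = 16 sixteenth notes.
Express everything in sixteenth notes: eighth = 2; eighth = 2; quarter = 4; quarter = 4; a full sixteenth-note triplet (3 notes) (three triplet sixteenths span one eighth) = 2; sixteenth = 1; sixteenth note = 1; dotted quarter = 6.
Altogether 2 + 2 + 4 + 4 + 2 + 1 + 1 + 6 = 22.
22 ÷ 16 = 1 complete bar with 6 left over.

1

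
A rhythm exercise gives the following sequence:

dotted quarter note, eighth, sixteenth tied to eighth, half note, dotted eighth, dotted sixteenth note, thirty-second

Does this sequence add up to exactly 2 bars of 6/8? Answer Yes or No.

Yes

One bar of 6/8 = 24 thirty-second notes, so 2 bars = 48.
Each duration in thirty-second notes: dotted quarter note = 12; eighth = 4; sixteenth tied to eighth (sixteenth + eighth) = 6; half note = 16; dotted eighth = 6; dotted sixteenth note = 3; thirty-second = 1.
Sum: 12 + 4 + 6 + 16 + 6 + 3 + 1 = 48.
48 equals 48, so the answer is Yes.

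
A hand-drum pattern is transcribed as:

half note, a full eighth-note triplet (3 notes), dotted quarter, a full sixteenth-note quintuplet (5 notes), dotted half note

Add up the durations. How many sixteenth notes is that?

Each duration in sixteenth notes: half note = 8; a full eighth-note triplet (3 notes) (three triplet eighths span one quarter) = 4; dotted quarter = 6; a full sixteenth-note quintuplet (5 notes) (five quintuplet sixteenths span one quarter) = 4; dotted half note = 12.
Altogether 8 + 4 + 6 + 4 + 12 = 34 sixteenth notes.

34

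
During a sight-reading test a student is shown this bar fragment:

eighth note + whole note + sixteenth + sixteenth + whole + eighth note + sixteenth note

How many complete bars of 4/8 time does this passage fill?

One bar of 4/8 = 8 sixteenth notes.
Each duration in sixteenth notes: eighth note = 2; whole note = 16; sixteenth = 1; sixteenth = 1; whole = 16; eighth note = 2; sixteenth note = 1.
Total: 2 + 16 + 1 + 1 + 16 + 2 + 1 = 39.
39 ÷ 8 = 4 complete bars with 7 left over.

4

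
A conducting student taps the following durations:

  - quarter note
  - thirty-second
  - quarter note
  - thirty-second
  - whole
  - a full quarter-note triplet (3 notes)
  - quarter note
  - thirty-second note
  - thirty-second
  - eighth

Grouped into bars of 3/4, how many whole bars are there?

3

One bar of 3/4 = 24 thirty-second notes.
Each duration in thirty-second notes: quarter note = 8; thirty-second = 1; quarter note = 8; thirty-second = 1; whole = 32; a full quarter-note triplet (3 notes) (three triplet quarters span one half) = 16; quarter note = 8; thirty-second note = 1; thirty-second = 1; eighth = 4.
Adding: 8 + 1 + 8 + 1 + 32 + 16 + 8 + 1 + 1 + 4 = 80.
80 ÷ 24 = 3 complete bars with 8 left over.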